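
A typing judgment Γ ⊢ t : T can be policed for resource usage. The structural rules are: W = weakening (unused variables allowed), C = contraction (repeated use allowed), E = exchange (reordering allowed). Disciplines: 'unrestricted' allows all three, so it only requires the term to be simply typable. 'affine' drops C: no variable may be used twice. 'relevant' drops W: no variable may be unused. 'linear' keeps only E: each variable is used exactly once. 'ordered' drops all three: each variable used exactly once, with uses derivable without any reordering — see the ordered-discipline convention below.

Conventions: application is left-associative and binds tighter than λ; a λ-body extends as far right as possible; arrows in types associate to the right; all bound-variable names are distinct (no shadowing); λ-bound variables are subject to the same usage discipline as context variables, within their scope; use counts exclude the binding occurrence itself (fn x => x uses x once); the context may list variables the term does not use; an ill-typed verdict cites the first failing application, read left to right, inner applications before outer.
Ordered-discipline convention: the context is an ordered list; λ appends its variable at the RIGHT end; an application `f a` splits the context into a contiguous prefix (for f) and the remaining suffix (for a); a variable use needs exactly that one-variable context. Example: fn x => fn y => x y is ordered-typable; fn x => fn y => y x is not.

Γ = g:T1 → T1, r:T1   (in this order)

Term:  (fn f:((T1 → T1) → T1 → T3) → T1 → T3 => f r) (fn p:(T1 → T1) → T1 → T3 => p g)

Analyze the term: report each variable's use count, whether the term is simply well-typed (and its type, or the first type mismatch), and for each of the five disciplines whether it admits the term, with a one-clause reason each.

variable uses: g ×1, r ×1, f [bound] ×1, p [bound] ×1
order of uses: f, r, p, g
typing: ill-typed: argument of type T1 where (T1 → T1) → T1 → T3 is required
ordered ✗ (a type mismatch blocks all five)
linear ✗ (the type mismatch rejects it)
affine ✗ (not simply typable)
relevant ✗ (fails simple typing)
unrestricted ✗ (a type mismatch blocks all five)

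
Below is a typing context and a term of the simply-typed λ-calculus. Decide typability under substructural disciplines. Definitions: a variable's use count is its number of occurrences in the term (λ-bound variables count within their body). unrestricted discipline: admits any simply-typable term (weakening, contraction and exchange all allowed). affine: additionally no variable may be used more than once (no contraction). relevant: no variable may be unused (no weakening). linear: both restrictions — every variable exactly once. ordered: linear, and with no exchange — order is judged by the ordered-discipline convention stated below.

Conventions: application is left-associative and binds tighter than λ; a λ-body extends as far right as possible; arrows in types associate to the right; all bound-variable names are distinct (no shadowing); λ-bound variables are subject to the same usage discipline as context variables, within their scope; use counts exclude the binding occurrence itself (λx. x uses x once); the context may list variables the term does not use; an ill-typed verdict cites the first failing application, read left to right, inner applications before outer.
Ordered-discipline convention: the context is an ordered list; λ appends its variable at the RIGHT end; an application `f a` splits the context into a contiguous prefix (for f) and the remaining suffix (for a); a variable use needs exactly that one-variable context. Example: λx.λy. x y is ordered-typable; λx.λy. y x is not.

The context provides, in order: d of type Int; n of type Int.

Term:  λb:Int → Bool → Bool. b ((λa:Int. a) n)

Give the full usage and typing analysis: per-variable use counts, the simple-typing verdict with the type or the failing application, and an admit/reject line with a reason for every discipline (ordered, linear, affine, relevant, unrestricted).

use counts: d: 0, n: 1, b (bound): 1, a (bound): 1
use order (left to right): b, a, n
typing: the term checks, with type (Int → Bool → Bool) → Bool → Bool
ordered: ✗, d left unused
linear: ✗, d left unused
affine: ✓, d, n, b, a: no repeats, contraction unneeded
relevant: ✗, d left unused
unrestricted: ✓, type-checks ((Int → Bool → Bool) → Bool → Bool) and nothing is barred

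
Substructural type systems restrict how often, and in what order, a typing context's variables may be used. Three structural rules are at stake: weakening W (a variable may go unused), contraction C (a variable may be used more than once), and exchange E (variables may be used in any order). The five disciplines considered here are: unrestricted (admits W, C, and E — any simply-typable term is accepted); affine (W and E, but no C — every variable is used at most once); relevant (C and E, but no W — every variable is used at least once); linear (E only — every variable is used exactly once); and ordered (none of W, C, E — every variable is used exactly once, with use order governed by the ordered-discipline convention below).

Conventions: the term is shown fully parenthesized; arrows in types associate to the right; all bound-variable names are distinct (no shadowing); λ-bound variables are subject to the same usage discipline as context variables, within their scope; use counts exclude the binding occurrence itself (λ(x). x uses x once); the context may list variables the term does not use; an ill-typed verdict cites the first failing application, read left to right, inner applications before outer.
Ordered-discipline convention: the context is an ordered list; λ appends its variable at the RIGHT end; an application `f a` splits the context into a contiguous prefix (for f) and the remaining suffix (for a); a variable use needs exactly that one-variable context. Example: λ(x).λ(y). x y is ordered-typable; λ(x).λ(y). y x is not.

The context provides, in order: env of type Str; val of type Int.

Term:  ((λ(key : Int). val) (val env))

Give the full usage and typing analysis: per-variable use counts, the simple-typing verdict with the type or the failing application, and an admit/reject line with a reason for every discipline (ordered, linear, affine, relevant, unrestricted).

counts: env=1; val=2; key (bound)=0
uses in reading order: val, val, env
typing: ill-typed: non-arrow in function slot: Int
ordered ✗ (a type mismatch blocks all five)
linear ✗ (the type mismatch rejects it)
affine ✗ (not simply typable)
relevant ✗ (fails simple typing)
unrestricted ✗ (a type mismatch blocks all five)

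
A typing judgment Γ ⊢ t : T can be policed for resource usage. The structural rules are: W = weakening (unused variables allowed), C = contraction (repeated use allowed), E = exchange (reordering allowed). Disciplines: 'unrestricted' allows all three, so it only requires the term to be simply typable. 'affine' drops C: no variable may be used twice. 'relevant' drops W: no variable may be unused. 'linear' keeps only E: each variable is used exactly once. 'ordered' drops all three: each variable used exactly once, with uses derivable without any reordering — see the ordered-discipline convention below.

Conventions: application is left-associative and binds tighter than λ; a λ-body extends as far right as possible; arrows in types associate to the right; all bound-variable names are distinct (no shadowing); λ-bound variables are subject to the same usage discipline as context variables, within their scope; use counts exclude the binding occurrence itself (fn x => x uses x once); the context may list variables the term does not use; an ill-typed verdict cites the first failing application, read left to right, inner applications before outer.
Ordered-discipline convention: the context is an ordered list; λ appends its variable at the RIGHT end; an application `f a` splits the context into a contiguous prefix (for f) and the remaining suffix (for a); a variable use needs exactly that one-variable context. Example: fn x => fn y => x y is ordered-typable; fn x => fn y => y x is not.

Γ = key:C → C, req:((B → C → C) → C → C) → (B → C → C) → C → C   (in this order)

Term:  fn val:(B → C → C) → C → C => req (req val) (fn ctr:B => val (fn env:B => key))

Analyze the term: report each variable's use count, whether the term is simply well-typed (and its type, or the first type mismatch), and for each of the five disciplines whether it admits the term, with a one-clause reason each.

variable uses: key ×1; req ×2; val (bound) ×2; ctr (bound) ×0; env (bound) ×0
left-to-right use order: req, req, val, val, key
typing: well-typed at ((B → C → C) → C → C) → C → C
ordered: ✗, req ×2, val ×2 used more than once (contraction); ctr, env never used (weakening)
linear: ✗, req ×2, val ×2 used more than once (contraction); ctr, env never used (weakening)
affine: ✗, req ×2, val ×2 used more than once (contraction)
relevant: ✗, ctr, env never used (weakening)
unrestricted: ✓, type-checks (((B → C → C) → C → C) → C → C) and nothing is barred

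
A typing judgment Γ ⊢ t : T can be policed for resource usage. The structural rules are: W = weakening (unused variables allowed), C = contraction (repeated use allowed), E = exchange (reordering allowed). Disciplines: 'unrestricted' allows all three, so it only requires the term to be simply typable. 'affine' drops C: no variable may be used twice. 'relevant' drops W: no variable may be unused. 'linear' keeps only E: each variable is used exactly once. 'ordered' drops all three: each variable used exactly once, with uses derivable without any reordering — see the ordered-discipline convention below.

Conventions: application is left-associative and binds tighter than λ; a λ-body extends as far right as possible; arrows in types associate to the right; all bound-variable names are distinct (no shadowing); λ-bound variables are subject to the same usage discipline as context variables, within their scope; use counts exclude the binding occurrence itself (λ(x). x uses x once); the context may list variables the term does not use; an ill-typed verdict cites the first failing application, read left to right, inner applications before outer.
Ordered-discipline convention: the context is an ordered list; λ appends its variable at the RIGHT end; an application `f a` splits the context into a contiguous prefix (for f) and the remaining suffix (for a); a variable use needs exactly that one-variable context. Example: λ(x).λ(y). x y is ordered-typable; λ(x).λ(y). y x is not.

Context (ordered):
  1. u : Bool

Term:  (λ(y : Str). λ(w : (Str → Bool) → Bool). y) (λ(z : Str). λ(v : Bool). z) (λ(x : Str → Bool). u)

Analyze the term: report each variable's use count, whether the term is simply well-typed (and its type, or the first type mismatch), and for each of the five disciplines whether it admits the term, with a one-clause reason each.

counts: u: 1, y [bound]: 1, w [bound]: 0, z [bound]: 1, v [bound]: 0, x [bound]: 0
left-to-right use order: y, z, u
typing: ill-typed: argument of type Str → Bool → Str where Str is required
ordered: ✗ — a type mismatch blocks all five
linear: ✗ — the type mismatch rejects it
affine: ✗ — not simply typable
relevant: ✗ — fails simple typing
unrestricted: ✗ — a type mismatch blocks all five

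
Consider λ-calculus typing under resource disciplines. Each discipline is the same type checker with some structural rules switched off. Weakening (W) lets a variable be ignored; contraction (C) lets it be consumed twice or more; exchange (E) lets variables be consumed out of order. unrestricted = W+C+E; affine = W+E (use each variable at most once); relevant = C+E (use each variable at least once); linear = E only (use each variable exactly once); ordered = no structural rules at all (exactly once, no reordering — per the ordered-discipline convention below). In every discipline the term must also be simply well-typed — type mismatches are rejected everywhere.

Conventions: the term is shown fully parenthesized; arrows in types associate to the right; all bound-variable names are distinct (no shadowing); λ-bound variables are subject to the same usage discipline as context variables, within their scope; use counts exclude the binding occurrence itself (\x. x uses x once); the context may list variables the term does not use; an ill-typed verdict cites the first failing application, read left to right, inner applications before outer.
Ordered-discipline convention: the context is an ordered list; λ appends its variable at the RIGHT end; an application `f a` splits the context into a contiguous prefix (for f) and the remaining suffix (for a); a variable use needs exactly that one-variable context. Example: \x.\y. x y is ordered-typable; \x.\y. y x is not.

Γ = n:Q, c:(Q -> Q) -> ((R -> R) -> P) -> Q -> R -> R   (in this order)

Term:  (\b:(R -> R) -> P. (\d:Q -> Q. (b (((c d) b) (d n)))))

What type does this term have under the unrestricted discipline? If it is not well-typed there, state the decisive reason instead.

term : ((R -> R) -> P) -> (Q -> Q) -> P
usage: n: 1, c: 1, b (bound): 2, d (bound): 2
uses in reading order: b, c, d, b, d, n
typing: well-typed at ((R -> R) -> P) -> (Q -> Q) -> P
per-discipline verdicts: ordered ✗; linear ✗; affine ✗; relevant ✓; unrestricted ✓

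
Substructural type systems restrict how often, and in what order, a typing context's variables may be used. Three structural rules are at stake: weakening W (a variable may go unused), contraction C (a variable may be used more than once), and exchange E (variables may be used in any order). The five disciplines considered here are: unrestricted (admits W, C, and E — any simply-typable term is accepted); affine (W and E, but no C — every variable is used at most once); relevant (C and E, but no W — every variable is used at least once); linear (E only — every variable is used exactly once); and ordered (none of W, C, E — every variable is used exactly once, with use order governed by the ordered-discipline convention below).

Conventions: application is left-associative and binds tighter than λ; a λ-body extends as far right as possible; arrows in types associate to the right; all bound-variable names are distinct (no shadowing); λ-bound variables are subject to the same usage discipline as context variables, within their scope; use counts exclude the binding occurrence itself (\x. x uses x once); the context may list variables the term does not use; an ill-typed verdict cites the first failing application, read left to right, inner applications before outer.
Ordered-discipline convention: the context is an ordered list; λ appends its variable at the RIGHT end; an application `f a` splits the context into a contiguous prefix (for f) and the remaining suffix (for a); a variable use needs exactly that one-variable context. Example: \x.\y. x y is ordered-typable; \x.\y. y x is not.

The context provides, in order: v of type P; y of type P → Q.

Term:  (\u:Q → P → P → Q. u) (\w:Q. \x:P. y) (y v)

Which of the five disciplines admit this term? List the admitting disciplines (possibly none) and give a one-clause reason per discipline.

accepted by: unrestricted
counts: v: 1×; y: 2×; u (bound): 1×; w (bound): 0×; x (bound): 0×
use order (left to right): u, y, y, v
typing: well-typed — term : P → P → Q
ordered: ✗, repeated use of y ×2; needs weakening: w, x unused
linear: ✗, repeated use of y ×2; needs weakening: w, x unused
affine: ✗, repeated use of y ×2
relevant: ✗, needs weakening: w, x unused
unrestricted: ✓, type-checks (P → P → Q) and nothing is barred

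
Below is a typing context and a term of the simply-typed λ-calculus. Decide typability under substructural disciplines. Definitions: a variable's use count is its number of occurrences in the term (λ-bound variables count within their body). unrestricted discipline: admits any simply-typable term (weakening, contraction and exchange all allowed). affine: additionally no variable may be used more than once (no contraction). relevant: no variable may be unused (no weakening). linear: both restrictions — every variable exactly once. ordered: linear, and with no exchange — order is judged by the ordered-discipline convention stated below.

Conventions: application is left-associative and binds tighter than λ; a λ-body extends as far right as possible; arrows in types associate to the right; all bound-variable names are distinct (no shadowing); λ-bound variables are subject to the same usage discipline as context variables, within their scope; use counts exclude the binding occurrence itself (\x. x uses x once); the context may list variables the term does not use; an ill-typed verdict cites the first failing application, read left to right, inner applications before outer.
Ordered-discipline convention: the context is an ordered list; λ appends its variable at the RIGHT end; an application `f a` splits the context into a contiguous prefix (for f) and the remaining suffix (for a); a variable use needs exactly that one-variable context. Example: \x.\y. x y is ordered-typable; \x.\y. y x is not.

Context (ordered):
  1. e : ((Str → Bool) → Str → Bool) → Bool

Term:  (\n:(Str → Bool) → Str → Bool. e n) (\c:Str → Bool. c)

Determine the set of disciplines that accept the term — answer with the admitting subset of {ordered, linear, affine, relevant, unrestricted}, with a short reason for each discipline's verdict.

accepted by: ordered, linear, affine, relevant, unrestricted
counts: e: 1×; n [bound]: 1×; c [bound]: 1×
order of uses: e, n, c
typing: the term checks, with type Bool
ordered: ✓, e, n, c: once each, no exchange needed
linear: ✓, single use per variable (e, n, c)
affine: ✓, at most one use each (e, n, c)
relevant: ✓, at least one use each (e, n, c)
unrestricted: ✓, typability at Bool is all that's needed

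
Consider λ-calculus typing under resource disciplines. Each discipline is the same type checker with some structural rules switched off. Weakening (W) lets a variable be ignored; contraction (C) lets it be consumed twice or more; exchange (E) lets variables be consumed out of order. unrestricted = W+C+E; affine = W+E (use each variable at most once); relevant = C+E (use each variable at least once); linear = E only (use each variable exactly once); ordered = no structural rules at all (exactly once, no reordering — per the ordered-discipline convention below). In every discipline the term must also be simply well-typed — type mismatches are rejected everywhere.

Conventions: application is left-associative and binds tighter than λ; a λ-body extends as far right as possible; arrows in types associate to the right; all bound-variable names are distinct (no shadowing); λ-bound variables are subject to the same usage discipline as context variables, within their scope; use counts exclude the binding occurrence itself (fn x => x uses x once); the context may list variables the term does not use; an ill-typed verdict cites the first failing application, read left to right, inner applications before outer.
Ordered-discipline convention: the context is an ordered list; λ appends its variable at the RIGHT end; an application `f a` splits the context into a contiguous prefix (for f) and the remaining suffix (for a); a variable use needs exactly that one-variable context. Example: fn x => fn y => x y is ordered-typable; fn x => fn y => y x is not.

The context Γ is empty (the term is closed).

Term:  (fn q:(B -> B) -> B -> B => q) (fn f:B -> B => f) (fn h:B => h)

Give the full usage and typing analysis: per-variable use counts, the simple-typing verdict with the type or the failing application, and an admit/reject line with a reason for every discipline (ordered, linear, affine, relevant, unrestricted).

usage: q (λ-bound): 1×, f (λ-bound): 1×, h (λ-bound): 1×
left-to-right use order: q, f, h
typing: well-typed at B -> B
ordered: ✓ — q, f, h: once each, no exchange needed
linear: ✓ — exactly-once usage across q, f, h
affine: ✓ — at most one use each (q, f, h)
relevant: ✓ — q, f, h: all used, weakening unneeded
unrestricted: ✓ — well-typed at B -> B; no restrictions here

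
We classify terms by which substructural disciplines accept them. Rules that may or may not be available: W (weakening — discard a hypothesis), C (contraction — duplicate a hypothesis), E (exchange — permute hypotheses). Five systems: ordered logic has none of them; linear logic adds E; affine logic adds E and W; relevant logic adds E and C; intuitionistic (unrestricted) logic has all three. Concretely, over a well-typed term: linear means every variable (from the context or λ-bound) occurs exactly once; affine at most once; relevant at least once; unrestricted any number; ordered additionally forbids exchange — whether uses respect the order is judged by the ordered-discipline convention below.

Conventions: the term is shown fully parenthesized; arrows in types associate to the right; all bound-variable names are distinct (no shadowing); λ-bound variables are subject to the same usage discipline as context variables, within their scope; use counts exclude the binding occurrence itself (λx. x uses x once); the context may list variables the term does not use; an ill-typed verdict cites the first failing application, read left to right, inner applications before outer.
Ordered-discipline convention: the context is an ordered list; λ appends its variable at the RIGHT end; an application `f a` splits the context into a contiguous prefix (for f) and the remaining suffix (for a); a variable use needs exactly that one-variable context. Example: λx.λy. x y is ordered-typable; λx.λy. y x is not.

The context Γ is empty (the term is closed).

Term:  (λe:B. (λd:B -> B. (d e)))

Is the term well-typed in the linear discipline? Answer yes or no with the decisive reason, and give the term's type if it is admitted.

yes — single use per variable (e, d); term : B -> (B -> B) -> B
use counts: e (bound): 1; d (bound): 1
uses in reading order: d, e
typing: well-typed — term : B -> (B -> B) -> B
across the five disciplines: ordered ✗ | linear ✓ | affine ✓ | relevant ✓ | unrestricted ✓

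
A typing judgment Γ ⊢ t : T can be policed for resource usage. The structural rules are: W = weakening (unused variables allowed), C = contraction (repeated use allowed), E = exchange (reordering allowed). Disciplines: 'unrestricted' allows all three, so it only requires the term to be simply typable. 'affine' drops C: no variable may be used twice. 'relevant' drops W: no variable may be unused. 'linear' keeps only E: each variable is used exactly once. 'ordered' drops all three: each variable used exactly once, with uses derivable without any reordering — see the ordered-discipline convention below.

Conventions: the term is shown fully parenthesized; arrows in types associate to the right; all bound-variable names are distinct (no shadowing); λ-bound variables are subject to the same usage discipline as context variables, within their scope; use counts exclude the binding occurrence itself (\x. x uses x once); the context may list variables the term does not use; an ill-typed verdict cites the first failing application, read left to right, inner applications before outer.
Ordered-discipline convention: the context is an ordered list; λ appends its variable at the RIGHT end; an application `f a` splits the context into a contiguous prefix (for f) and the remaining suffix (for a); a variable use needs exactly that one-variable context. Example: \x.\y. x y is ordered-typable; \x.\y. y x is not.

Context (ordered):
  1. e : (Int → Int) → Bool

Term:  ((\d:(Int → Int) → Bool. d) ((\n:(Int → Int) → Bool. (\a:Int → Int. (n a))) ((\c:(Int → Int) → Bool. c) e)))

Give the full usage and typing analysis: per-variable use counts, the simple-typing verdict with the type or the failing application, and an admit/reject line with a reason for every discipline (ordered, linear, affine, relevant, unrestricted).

use counts: e: 1; d (bound): 1; n (bound): 1; a (bound): 1; c (bound): 1
use order (left to right): d, n, a, c, e
typing: ✓ — (Int → Int) → Bool
ordered: ✓, e, d, n, a, c once each; derivable with no W/C/E
linear: ✓, e, d, n, a, c: one use apiece
affine: ✓, at most one use each (e, d, n, a, c)
relevant: ✓, none of e, d, n, a, c goes unused
unrestricted: ✓, type-checks ((Int → Int) → Bool) and nothing is barred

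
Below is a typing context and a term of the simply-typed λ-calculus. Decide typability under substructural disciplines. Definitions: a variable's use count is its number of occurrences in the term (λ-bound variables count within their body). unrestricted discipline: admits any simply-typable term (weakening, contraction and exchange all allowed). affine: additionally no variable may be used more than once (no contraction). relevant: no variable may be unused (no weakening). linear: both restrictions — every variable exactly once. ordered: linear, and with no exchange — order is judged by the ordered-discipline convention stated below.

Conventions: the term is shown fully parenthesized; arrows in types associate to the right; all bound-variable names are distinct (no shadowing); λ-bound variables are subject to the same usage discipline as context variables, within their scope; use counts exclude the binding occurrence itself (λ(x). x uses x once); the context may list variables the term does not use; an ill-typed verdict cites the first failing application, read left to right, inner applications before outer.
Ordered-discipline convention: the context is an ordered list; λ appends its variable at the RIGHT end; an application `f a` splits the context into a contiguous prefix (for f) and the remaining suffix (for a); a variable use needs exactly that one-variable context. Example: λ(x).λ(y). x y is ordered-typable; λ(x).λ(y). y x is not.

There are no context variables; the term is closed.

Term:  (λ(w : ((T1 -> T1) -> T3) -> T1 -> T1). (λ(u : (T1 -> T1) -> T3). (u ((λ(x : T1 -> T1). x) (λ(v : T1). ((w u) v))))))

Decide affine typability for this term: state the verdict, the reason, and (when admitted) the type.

no — uses contraction: u ×2
usage: w [bound]: 1, u [bound]: 2, x [bound]: 1, v [bound]: 1
uses in reading order: u, x, w, u, v
typing: well-typed — term : (((T1 -> T1) -> T3) -> T1 -> T1) -> ((T1 -> T1) -> T3) -> T3
per-discipline verdicts: ordered ✗ · linear ✗ · affine ✗ · relevant ✓ · unrestricted ✓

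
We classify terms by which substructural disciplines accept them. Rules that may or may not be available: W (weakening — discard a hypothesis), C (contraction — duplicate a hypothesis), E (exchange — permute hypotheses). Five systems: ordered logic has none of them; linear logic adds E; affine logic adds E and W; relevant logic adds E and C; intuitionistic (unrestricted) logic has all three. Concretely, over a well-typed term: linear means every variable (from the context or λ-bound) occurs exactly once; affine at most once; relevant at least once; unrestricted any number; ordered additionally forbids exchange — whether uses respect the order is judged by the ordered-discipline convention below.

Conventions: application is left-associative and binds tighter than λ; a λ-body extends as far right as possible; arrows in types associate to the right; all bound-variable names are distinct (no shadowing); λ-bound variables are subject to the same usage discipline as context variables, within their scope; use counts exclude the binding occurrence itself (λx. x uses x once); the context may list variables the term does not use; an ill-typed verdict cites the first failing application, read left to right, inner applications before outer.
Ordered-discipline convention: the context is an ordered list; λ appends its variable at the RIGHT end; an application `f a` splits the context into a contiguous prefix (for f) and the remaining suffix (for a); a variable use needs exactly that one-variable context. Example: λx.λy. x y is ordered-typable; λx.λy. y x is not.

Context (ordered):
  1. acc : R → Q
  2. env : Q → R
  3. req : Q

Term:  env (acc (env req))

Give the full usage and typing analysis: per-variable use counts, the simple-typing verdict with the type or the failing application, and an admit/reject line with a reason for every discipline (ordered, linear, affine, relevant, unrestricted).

counts: acc: 1, env: 2, req: 1
uses in reading order: env, acc, env, req
typing: ✓ — R
ordered ✗ (repeated use of env ×2)
linear ✗ (repeated use of env ×2)
affine ✗ (repeated use of env ×2)
relevant ✓ (none of acc, env, req goes unused)
unrestricted ✓ (well-typed at R; no restrictions here)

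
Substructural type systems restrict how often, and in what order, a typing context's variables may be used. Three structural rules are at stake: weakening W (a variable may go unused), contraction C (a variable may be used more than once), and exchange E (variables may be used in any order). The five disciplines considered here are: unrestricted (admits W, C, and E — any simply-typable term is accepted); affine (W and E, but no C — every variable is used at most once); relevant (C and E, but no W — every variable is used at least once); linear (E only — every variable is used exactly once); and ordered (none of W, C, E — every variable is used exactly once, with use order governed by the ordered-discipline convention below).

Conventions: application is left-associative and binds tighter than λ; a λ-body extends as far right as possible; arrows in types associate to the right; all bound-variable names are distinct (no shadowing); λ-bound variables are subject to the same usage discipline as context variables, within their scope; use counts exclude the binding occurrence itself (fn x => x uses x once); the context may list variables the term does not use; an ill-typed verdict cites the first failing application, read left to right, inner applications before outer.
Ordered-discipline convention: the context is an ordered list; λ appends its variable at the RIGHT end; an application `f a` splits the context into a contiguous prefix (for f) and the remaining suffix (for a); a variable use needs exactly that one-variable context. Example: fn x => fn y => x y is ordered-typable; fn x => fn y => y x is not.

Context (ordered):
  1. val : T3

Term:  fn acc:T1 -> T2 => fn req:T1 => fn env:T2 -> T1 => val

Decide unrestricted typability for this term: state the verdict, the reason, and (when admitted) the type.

yes — typability at (T1 -> T2) -> T1 -> (T2 -> T1) -> T3 is all that's needed; term : (T1 -> T2) -> T1 -> (T2 -> T1) -> T3
variable uses: val=1, acc (bound)=0, req (bound)=0, env (bound)=0
uses in reading order: val
typing: well-typed — term : (T1 -> T2) -> T1 -> (T2 -> T1) -> T3
all disciplines: ordered ✗, linear ✗, affine ✓, relevant ✗, unrestricted ✓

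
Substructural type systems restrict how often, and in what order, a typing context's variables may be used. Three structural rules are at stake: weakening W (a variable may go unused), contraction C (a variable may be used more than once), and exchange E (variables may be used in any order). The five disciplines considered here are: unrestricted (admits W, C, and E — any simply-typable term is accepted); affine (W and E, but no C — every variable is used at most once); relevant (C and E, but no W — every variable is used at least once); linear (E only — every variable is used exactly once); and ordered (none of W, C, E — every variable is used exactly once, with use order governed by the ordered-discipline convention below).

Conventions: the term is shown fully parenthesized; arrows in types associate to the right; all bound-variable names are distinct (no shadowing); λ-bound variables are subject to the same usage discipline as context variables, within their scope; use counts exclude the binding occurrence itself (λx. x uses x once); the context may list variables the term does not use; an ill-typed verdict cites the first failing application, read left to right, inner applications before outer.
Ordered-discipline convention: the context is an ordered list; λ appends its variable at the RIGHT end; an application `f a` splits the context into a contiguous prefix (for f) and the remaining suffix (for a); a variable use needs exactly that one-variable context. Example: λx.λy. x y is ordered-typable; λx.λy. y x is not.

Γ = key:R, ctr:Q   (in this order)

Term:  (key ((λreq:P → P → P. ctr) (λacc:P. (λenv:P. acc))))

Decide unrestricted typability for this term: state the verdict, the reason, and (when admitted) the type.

no — the type mismatch rejects it
variable uses: key: 1×, ctr: 1×, req [bound]: 0×, acc [bound]: 1×, env [bound]: 0×
use order (left to right): key, ctr, acc
typing: ill-typed: non-function type R applied to an argument
all disciplines: ordered ✗ · linear ✗ · affine ✗ · relevant ✗ · unrestricted ✗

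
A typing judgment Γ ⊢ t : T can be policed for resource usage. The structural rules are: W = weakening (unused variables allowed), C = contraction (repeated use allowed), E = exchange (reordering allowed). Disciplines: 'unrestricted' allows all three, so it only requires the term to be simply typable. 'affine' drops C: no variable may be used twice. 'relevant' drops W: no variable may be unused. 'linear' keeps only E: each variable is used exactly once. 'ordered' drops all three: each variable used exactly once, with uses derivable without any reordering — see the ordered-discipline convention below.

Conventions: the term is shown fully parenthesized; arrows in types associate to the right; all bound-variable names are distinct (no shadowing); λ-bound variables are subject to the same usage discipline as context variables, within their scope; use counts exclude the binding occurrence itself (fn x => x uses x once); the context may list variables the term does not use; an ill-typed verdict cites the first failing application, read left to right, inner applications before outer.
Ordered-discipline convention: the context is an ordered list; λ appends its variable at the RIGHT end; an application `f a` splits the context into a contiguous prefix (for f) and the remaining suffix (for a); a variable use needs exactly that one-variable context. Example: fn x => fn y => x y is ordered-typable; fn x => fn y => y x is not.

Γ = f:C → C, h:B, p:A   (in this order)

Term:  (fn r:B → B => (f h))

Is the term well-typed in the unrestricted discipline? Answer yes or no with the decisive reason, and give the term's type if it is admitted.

no — the type mismatch rejects it
counts: f: 1; h: 1; p: 0; r [bound]: 0
uses in reading order: f, h
typing: ill-typed: an application expects C but receives B
per-discipline verdicts: ordered ✗, linear ✗, affine ✗, relevant ✗, unrestricted ✗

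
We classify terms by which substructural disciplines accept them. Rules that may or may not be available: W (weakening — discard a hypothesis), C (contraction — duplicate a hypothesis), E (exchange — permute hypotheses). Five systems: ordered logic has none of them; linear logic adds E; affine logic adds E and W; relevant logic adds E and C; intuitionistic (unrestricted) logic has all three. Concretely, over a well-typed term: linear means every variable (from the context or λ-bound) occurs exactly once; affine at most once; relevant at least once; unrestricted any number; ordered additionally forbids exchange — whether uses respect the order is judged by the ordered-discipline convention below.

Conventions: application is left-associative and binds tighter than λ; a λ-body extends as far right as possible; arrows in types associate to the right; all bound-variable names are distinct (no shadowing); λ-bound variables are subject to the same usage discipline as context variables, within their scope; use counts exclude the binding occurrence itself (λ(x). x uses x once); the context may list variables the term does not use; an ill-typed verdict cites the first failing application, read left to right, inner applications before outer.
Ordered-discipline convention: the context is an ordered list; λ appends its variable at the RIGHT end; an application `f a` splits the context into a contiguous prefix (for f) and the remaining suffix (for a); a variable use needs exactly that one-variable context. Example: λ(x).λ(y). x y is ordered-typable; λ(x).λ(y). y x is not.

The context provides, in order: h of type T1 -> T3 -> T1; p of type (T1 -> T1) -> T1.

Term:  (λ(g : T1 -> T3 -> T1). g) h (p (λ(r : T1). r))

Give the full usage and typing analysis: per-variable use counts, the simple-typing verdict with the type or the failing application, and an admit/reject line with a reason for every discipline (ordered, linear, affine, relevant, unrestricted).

variable uses: h: 1; p: 1; g [bound]: 1; r [bound]: 1
uses in reading order: g, h, p, r
typing: the term checks, with type T3 -> T1
ordered: ✓, one use each (h, p, g, r); ordered split holds
linear: ✓, exactly-once usage across h, p, g, r
affine: ✓, at most one use each (h, p, g, r)
relevant: ✓, at least one use each (h, p, g, r)
unrestricted: ✓, typability at T3 -> T1 is all that's needed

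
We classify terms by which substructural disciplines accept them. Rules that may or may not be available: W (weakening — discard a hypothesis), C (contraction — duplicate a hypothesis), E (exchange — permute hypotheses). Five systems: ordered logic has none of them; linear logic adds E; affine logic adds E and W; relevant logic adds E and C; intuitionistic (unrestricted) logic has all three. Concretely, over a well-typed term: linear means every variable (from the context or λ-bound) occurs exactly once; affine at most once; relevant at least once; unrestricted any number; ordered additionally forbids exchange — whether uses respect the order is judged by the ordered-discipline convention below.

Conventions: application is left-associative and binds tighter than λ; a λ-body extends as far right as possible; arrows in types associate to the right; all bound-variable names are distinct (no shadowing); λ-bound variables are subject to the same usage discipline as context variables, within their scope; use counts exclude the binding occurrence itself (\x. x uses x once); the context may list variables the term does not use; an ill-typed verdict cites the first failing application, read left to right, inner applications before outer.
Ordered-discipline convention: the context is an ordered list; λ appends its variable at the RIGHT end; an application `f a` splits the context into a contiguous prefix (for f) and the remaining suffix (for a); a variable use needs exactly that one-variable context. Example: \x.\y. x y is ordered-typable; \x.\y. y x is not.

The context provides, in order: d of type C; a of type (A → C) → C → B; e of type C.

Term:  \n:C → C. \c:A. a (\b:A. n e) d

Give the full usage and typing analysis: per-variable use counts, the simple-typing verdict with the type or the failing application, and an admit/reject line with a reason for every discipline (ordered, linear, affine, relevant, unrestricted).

counts: d=1; a=1; e=1; n (λ-bound)=1; c (λ-bound)=0; b (λ-bound)=0
use order (left to right): a, n, e, d
typing: the term checks, with type (C → C) → A → B
ordered: ✗ — unused: c, b — weakening required
linear: ✗ — unused: c, b — weakening required
affine: ✓ — at most one use each (d, a, e, n, c, b)
relevant: ✗ — unused: c, b — weakening required
unrestricted: ✓ — typability at (C → C) → A → B is all that's needed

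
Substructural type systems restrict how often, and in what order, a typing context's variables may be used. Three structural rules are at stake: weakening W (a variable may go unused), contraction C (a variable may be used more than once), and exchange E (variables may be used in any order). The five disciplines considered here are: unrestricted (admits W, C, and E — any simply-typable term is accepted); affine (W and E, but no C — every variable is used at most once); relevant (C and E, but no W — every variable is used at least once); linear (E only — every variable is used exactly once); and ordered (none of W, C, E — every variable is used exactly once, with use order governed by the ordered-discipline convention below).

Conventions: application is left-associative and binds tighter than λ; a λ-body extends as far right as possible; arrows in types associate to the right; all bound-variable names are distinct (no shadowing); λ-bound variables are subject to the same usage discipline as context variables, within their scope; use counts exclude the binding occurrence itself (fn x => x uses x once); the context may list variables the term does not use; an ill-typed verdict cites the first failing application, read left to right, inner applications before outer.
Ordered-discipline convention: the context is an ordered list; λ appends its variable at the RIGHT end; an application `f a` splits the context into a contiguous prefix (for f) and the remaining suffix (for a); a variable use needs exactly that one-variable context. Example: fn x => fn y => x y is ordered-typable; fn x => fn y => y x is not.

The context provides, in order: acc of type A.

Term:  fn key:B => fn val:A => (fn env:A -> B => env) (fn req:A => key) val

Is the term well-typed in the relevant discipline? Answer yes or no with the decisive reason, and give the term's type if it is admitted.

no — needs weakening: acc, req unused
variable uses: acc: 0, key (λ-bound): 1, val (λ-bound): 1, env (λ-bound): 1, req (λ-bound): 0
order of uses: env, key, val
typing: well-typed — term : B -> A -> B
all disciplines: ordered ✗, linear ✗, affine ✓, relevant ✗, unrestricted ✓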